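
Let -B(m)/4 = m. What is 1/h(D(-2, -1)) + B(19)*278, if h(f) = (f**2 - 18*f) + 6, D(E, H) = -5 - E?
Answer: -1457831/69 ≈ -21128.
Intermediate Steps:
B(m) = -4*m
h(f) = 6 + f**2 - 18*f
1/h(D(-2, -1)) + B(19)*278 = 1/(6 + (-5 - 1*(-2))**2 - 18*(-5 - 1*(-2))) - 4*19*278 = 1/(6 + (-5 + 2)**2 - 18*(-5 + 2)) - 76*278 = 1/(6 + (-3)**2 - 18*(-3)) - 21128 = 1/(6 + 9 + 54) - 21128 = 1/69 - 21128 = -1457831/69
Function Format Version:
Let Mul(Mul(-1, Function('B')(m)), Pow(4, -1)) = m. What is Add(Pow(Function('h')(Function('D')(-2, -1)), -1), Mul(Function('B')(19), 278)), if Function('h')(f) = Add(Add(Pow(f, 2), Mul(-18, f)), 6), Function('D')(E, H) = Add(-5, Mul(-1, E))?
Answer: Rational(-1457831, 69) ≈ -21128.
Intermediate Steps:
Function('B')(m) = Mul(-4, m)
Function('h')(f) = Add(6, Pow(f, 2), Mul(-18, f))
Add(Pow(Function('h')(Function('D')(-2, -1)), -1), Mul(Function('B')(19), 278)) = Add(Pow(Add(6, Pow(Add(-5, Mul(-1, -2)), 2), Mul(-18, Add(-5, Mul(-1, -2)))), -1), Mul(Mul(-4, 19), 278)) = Add(Pow(Add(6, Pow(Add(-5, 2), 2), Mul(-18, Add(-5, 2))), -1), Mul(-76, 278)) = Add(Pow(Add(6, Pow(-3, 2), Mul(-18, -3)), -1), -21128) = Add(Pow(Add(6, 9, 54), -1), -21128) = Add(Pow(69, -1), -21128) = Add(Rational(1, 69), -21128) = Rational(-1457831, 69)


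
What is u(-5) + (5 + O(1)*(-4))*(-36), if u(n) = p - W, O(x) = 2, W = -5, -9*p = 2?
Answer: 1015/9 ≈ 112.78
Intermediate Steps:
p = -2/9 (p = -1/9*2 = -2/9 ≈ -0.22222)
u(n) = 43/9 (u(n) = -2/9 - 1*(-5) = -2/9 + 5 = 43/9)
u(-5) + (5 + O(1)*(-4))*(-36) = 43/9 + (5 + 2*(-4))*(-36) = 43/9 + (5 - 8)*(-36) = 43/9 - 3*(-36) = 43/9 + 108 = 1015/9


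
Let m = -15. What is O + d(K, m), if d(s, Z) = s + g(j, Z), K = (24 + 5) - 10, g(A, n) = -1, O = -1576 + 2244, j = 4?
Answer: 686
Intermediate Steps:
O = 668
K = 19 (K = 29 - 10 = 19)
d(s, Z) = -1 + s (d(s, Z) = s - 1 = -1 + s)
O + d(K, m) = 668 + (-1 + 19) = 668 + 18 = 686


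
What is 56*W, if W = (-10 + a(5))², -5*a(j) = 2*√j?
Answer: 28224/5 + 448*√5 ≈ 6646.6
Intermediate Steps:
a(j) = -2*√j/5
W = (-10 - 2*√5/5)² ≈ 118.69
56*W = 56*(504/5 + 8*√5) = 28224/5 + 448*√5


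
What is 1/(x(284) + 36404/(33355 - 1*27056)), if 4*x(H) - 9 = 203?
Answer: 6299/370251 ≈ 0.017013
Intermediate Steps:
x(H) = 53 (x(H) = 9/4 + (1/4)*203 = 9/4 + 203/4 = 53)
1/(x(284) + 36404/(33355 - 1*27056)) = 1/(53 + 36404/(33355 - 1*27056)) = 1/(53 + 36404/(33355 - 27056)) = 1/(53 + 36404/6299) = 1/(370251/6299) = 6299/370251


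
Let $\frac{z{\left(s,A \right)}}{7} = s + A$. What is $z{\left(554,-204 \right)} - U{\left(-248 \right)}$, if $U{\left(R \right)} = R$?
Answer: $2698$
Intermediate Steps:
$z{\left(s,A \right)} = 7 A + 7 s$ ($z{\left(s,A \right)} = 7 \left(s + A\right) = 7 \left(A + s\right) = 7 A + 7 s$)
$z{\left(554,-204 \right)} - U{\left(-248 \right)} = \left(7 \left(-204\right) + 7 \cdot 554\right) - -248 = \left(-1428 + 3878\right) + 248 = 2450 + 248 = 2698$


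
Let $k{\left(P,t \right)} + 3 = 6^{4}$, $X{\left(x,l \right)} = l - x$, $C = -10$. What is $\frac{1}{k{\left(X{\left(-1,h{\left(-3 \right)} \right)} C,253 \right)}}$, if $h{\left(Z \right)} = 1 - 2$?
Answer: $\frac{1}{1293} \approx 0.0007734$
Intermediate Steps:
$h{\left(Z \right)} = -1$
$k{\left(P,t \right)} = 1293$ ($k{\left(P,t \right)} = -3 + 6^{4} = -3 + 1296 = 1293$)
$\frac{1}{k{\left(X{\left(-1,h{\left(-3 \right)} \right)} C,253 \right)}} = \frac{1}{1293}$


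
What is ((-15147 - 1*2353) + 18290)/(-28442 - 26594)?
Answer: -395/27518 ≈ -0.014354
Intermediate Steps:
((-15147 - 1*2353) + 18290)/(-28442 - 26594) = ((-15147 - 2353) + 18290)/(-55036) = (-17500 + 18290)*(-1/55036) = 790*(-1/55036) = -395/27518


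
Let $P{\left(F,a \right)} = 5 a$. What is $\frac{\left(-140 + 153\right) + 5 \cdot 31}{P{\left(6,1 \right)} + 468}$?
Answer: $\frac{168}{473} \approx 0.35518$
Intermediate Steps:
$\frac{\left(-140 + 153\right) + 5 \cdot 31}{P{\left(6,1 \right)} + 468} = \frac{\left(-140 + 153\right) + 5 \cdot 31}{5 \cdot 1 + 468} = \frac{13 + 155}{5 + 468} = \frac{168}{473}$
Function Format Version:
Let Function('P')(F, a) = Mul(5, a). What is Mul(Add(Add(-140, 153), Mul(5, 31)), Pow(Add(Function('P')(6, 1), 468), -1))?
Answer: Rational(168, 473) ≈ 0.35518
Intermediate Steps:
Mul(Add(Add(-140, 153), Mul(5, 31)), Pow(Add(Function('P')(6, 1), 468), -1)) = Mul(Add(Add(-140, 153), Mul(5, 31)), Pow(Add(Mul(5, 1), 468), -1)) = Mul(Add(13, 155), Pow(Add(5, 468), -1)) = Mul(168, Pow(473, -1)) = Mul(168, Rational(1, 473)) = Rational(168, 473)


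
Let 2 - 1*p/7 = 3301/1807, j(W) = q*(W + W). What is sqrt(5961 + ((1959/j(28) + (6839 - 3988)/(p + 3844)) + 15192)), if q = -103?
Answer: sqrt(8494302607567482354751298)/20038894316 ≈ 145.44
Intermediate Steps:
j(W) = -206*W (j(W) = -103*(W + W) = -206*W)
p = 2191/1807 (p = 14 - 23107/1807 = 2191/1807 ≈ 1.2125)
sqrt(5961 + ((1959/j(28) + (6839 - 3988)/(p + 3844)) + 15192)) = sqrt(5961 + ((1959/((-206*28)) + (6839 - 3988)/(2191/1807 + 3844)) + 15192)) = sqrt(5961 + ((1959/(-5768) + 2851/(6948299/1807)) + 15192)) = sqrt(5961 + ((1959*(-1/5768) + 2851*(1807/6948299)) + 15192)) = sqrt(5961 + ((-1959/5768 + 5151757/6948299) + 15192)) = sqrt(5961 + (16103616635/40077788632 + 15192)) = sqrt(5961 + 608877868513979/40077788632) = sqrt(847781566549331/40077788632) = sqrt(8494302607567482354751298)/20038894316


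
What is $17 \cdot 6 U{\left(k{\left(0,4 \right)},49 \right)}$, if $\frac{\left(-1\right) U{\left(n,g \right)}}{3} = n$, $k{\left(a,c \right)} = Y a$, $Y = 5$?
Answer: $0$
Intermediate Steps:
$k{\left(a,c \right)} = 5 a$
$U{\left(n,g \right)} = - 3 n$
$17 \cdot 6 U{\left(k{\left(0,4 \right)},49 \right)} = 17 \cdot 6 \left(- 3 \cdot 5 \cdot 0\right) = 102 \left(\left(-3\right) 0\right) = 102 \cdot 0 = 0$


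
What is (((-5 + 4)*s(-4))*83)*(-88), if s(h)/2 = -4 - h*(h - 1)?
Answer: -350592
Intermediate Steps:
s(h) = -8 - 2*h*(-1 + h) (s(h) = 2*(-4 - h*(h - 1)) = 2*(-4 - h*(-1 + h)) = -8 - 2*h*(-1 + h))
(((-5 + 4)*s(-4))*83)*(-88) = (((-5 + 4)*(-8 - 2*(-4)**2 + 2*(-4)))*83)*(-88) = (-(-8 - 2*16 - 8)*83)*(-88) = (-(-8 - 32 - 8)*83)*(-88) = (-1*(-48)*83)*(-88) = (48*83)*(-88) = 3984*(-88) = -350592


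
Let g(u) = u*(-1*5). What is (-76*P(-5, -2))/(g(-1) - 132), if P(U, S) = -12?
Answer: -912/127 ≈ -7.1811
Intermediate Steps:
g(u) = -5*u (g(u) = u*(-5) = -5*u)
(-76*P(-5, -2))/(g(-1) - 132) = (-76*(-12))/(-5*(-1) - 132) = 912/(5 - 132) = 912/(-127) = 912*(-1/127) = -912/127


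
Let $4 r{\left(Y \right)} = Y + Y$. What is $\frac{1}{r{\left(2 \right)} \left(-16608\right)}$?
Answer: $- \frac{1}{16608} \approx -6.0212 \cdot 10^{-5}$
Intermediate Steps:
$r{\left(Y \right)} = \frac{Y}{2}$ ($r{\left(Y \right)} = \frac{Y + Y}{4} = \frac{2 Y}{4} = \frac{Y}{2}$)
$\frac{1}{r{\left(2 \right)} \left(-16608\right)} = \frac{1}{\frac{1}{2} \cdot 2 \left(-16608\right)} = \frac{1}{1 \left(-16608\right)} = \frac{1}{-16608} = - \frac{1}{16608}$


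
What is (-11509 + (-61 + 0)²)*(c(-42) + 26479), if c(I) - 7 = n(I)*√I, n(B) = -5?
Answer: -206272968 + 38940*I*√42 ≈ -2.0627e+8 + 2.5236e+5*I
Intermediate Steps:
c(I) = 7 - 5*√I
(-11509 + (-61 + 0)²)*(c(-42) + 26479) = (-11509 + (-61 + 0)²)*((7 - 5*I*√42) + 26479) = (-11509 + (-61)²)*((7 - 5*I*√42) + 26479) = (-11509 + 3721)*((7 - 5*I*√42) + 26479) = -7788*(26486 - 5*I*√42) = -206272968 + 38940*I*√42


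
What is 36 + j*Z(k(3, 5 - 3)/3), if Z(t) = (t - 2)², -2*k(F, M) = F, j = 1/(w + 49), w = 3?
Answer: 7513/208 ≈ 36.120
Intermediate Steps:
j = 1/52 (j = 1/(3 + 49) = 1/52 ≈ 0.019231)
k(F, M) = -F/2
Z(t) = (-2 + t)²
36 + j*Z(k(3, 5 - 3)/3) = 36 + (-2 - ½*3/3)²/52 = 36 + (-2 - 3/2*⅓)²/52 = 36 + (-2 - ½)²/52 = 36 + (-5/2)²/52 = 36 + (1/52)*(25/4) = 36 + 25/208 = 7513/208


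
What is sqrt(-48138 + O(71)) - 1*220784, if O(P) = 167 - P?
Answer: -220784 + 3*I*sqrt(5338) ≈ -2.2078e+5 + 219.18*I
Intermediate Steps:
sqrt(-48138 + O(71)) - 1*220784 = sqrt(-48138 + (167 - 1*71)) - 1*220784 = sqrt(-48138 + (167 - 71)) - 220784 = sqrt(-48138 + 96) - 220784 = sqrt(-48042) - 220784 = 3*I*sqrt(5338) - 220784 = -220784 + 3*I*sqrt(5338)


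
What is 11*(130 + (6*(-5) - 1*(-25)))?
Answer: 1375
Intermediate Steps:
11*(130 + (6*(-5) - 1*(-25))) = 11*(130 + (-30 + 25)) = 11*(130 - 5) = 11*125 = 1375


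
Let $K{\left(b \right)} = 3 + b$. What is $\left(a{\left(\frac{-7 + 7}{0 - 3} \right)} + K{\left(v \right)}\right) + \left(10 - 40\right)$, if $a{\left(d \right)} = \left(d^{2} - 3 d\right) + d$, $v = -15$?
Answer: $-42$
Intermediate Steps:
$a{\left(d \right)} = d^{2} - 2 d$
$\left(a{\left(\frac{-7 + 7}{0 - 3} \right)} + K{\left(v \right)}\right) + \left(10 - 40\right) = \left(\frac{-7 + 7}{0 - 3} \left(-2 + \frac{-7 + 7}{0 - 3}\right) + \left(3 - 15\right)\right) + \left(10 - 40\right) = \left(\frac{0}{-3} \left(-2 + \frac{0}{-3}\right) - 12\right) + \left(10 - 40\right) = \left(0 \left(- \frac{1}{3}\right) \left(-2 + 0 \left(- \frac{1}{3}\right)\right) - 12\right) - 30 = \left(0 \left(-2 + 0\right) - 12\right) - 30 = \left(0 \left(-2\right) - 12\right) - 30 = \left(0 - 12\right) - 30 = -12 - 30 = -42$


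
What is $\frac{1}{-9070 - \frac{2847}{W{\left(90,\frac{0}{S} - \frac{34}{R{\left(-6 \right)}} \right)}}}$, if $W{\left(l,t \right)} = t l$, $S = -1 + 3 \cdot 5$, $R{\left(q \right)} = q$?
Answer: $- \frac{170}{1542849} \approx -0.00011019$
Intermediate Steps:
$S = 14$ ($S = -1 + 15 = 14$)
$W{\left(l,t \right)} = l t$
$\frac{1}{-9070 - \frac{2847}{W{\left(90,\frac{0}{S} - \frac{34}{R{\left(-6 \right)}} \right)}}} = \frac{1}{-9070 - \frac{2847}{90 \left(\frac{0}{14} - \frac{34}{-6}\right)}} = \frac{1}{-9070 - \frac{2847}{90 \left(0 \cdot \frac{1}{14} - - \frac{17}{3}\right)}} = \frac{1}{-9070 - \frac{2847}{90 \left(0 + \frac{17}{3}\right)}} = \frac{1}{-9070 - \frac{2847}{90 \cdot \frac{17}{3}}} = \frac{1}{-9070 - \frac{2847}{510}} = \frac{1}{-9070 - \frac{949}{170}} = \frac{1}{- \frac{1542849}{170}} = - \frac{170}{1542849}$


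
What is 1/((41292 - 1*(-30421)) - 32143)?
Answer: 1/39570 ≈ 2.5272e-5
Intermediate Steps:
1/((41292 - 1*(-30421)) - 32143) = 1/((41292 + 30421) - 32143) = 1/(71713 - 32143) = 1/39570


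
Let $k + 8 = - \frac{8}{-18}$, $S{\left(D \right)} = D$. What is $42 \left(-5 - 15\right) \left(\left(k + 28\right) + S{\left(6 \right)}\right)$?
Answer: $- \frac{66640}{3} \approx -22213.0$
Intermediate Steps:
$k = - \frac{68}{9}$ ($k = -8 - \frac{8}{-18} = -8 - - \frac{4}{9} = -8 + \frac{4}{9} = - \frac{68}{9} \approx -7.5556$)
$42 \left(-5 - 15\right) \left(\left(k + 28\right) + S{\left(6 \right)}\right) = 42 \left(-5 - 15\right) \left(\left(- \frac{68}{9} + 28\right) + 6\right) = 42 \left(-5 - 15\right) \left(\frac{184}{9} + 6\right) = 42 \left(-20\right) \frac{238}{9} = \left(-840\right) \frac{238}{9} = - \frac{66640}{3}$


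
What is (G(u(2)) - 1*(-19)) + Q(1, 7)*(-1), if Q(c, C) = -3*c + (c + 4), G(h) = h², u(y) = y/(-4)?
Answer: 69/4 ≈ 17.250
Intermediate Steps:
u(y) = -y/4 (u(y) = y*(-¼) = -y/4)
Q(c, C) = 4 - 2*c (Q(c, C) = -3*c + (4 + c) = 4 - 2*c)
(G(u(2)) - 1*(-19)) + Q(1, 7)*(-1) = ((-¼*2)² - 1*(-19)) + (4 - 2*1)*(-1) = ((-½)² + 19) + (4 - 2)*(-1) = (¼ + 19) + 2*(-1) = 77/4 - 2 = 69/4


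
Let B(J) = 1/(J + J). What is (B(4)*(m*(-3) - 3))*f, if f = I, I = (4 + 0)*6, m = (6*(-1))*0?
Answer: -9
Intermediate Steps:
m = 0 (m = -6*0 = 0)
I = 24 (I = 4*6 = 24)
B(J) = 1/(2*J)
f = 24
(B(4)*(m*(-3) - 3))*f = (((1/2)/4)*(0*(-3) - 3))*24 = (((1/2)*(1/4))*(0 - 3))*24 = ((1/8)*(-3))*24 = -3/8*24 = -9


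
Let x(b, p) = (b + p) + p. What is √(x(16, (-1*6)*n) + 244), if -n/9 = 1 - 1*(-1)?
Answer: 2*√119 ≈ 21.817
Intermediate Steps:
n = -18 (n = -9*(1 - 1*(-1)) = -9*(1 + 1) = -9*2 = -18)
x(b, p) = b + 2*p
√(x(16, (-1*6)*n) + 244) = √((16 + 2*(-1*6*(-18))) + 244) = √((16 + 2*(-6*(-18))) + 244) = √((16 + 2*108) + 244) = √((16 + 216) + 244) = √(232 + 244) = √476 = 2*√119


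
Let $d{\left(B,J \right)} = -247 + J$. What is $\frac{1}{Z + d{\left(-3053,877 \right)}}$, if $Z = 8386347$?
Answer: $\frac{1}{8386977} \approx 1.1923 \cdot 10^{-7}$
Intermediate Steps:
$\frac{1}{Z + d{\left(-3053,877 \right)}} = \frac{1}{8386347 + \left(-247 + 877\right)} = \frac{1}{8386347 + 630} = \frac{1}{8386977}$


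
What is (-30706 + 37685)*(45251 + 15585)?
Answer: 424574444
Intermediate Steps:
(-30706 + 37685)*(45251 + 15585) = 6979*60836 = 424574444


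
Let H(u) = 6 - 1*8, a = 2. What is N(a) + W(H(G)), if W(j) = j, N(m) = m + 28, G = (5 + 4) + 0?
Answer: 28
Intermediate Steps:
G = 9 (G = 9 + 0 = 9)
H(u) = -2 (H(u) = 6 - 8 = -2)
N(m) = 28 + m
N(a) + W(H(G)) = (28 + 2) - 2 = 30 - 2 = 28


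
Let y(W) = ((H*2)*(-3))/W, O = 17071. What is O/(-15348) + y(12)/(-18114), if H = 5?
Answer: -25765477/23167806 ≈ -1.1121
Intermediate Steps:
y(W) = -30/W (y(W) = ((5*2)*(-3))/W = (10*(-3))/W = -30/W)
O/(-15348) + y(12)/(-18114) = 17071/(-15348) - 30/12/(-18114) = 17071*(-1/15348) - 30*1/12*(-1/18114) = -17071/15348 - 5/2*(-1/18114) = -17071/15348 + 5/36228 = -25765477/23167806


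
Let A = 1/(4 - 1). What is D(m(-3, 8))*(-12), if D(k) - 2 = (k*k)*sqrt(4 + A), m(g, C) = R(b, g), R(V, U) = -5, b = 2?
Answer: -24 - 100*sqrt(39) ≈ -648.50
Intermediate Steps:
A = 1/3 ≈ 0.33333
m(g, C) = -5
D(k) = 2 + sqrt(39)*k**2/3 (D(k) = 2 + (k*k)*sqrt(4 + 1/3) = 2 + k**2*sqrt(13/3) = 2 + k**2*(sqrt(39)/3) = 2 + sqrt(39)*k**2/3)
D(m(-3, 8))*(-12) = (2 + (1/3)*sqrt(39)*(-5)**2)*(-12) = (2 + (1/3)*sqrt(39)*25)*(-12) = (2 + 25*sqrt(39)/3)*(-12) = -24 - 100*sqrt(39)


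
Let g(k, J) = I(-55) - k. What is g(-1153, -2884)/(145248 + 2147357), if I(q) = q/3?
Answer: 3404/6877815 ≈ 0.00049492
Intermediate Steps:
I(q) = q/3
g(k, J) = -55/3 - k (g(k, J) = (⅓)*(-55) - k = -55/3 - k)
g(-1153, -2884)/(145248 + 2147357) = (-55/3 - 1*(-1153))/(145248 + 2147357) = (-55/3 + 1153)/2292605 = (3404/3)*(1/2292605) = 3404/6877815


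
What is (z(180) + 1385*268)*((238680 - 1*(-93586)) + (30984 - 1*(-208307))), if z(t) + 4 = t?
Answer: 212251121292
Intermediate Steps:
z(t) = -4 + t
(z(180) + 1385*268)*((238680 - 1*(-93586)) + (30984 - 1*(-208307))) = ((-4 + 180) + 1385*268)*((238680 - 1*(-93586)) + (30984 - 1*(-208307))) = (176 + 371180)*((238680 + 93586) + (30984 + 208307)) = 371356*(332266 + 239291) = 371356*571557 = 212251121292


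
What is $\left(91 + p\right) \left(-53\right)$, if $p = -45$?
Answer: $-2438$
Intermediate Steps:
$\left(91 + p\right) \left(-53\right) = \left(91 - 45\right) \left(-53\right) = 46 \left(-53\right) = -2438$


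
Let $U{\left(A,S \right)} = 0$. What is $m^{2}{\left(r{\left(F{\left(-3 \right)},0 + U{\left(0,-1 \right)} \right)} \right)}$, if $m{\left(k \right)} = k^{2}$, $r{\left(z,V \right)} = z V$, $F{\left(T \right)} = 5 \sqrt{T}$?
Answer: $0$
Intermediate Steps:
$r{\left(z,V \right)} = V z$
$m^{2}{\left(r{\left(F{\left(-3 \right)},0 + U{\left(0,-1 \right)} \right)} \right)} = \left(\left(\left(0 + 0\right) 5 \sqrt{-3}\right)^{2}\right)^{2} = \left(\left(0 \cdot 5 i \sqrt{3}\right)^{2}\right)^{2} = \left(0^{2}\right)^{2} = 0^{2} = 0$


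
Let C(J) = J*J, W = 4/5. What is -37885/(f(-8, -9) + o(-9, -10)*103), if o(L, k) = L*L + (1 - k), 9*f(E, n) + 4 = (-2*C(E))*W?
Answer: -1704825/425888 ≈ -4.0030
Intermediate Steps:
W = ⅘ (W = 4*(⅕) = ⅘ ≈ 0.80000)
C(J) = J²
f(E, n) = -4/9 - 8*E²/45 (f(E, n) = -4/9 + (-2*E²*(⅘))/9 = -4/9 + (-8*E²/5)/9 = -4/9 - 8*E²/45)
o(L, k) = 1 + L² - k (o(L, k) = L² + (1 - k) = 1 + L² - k)
-37885/(f(-8, -9) + o(-9, -10)*103) = -37885/((-4/9 - 8/45*(-8)²) + (1 + (-9)² - 1*(-10))*103) = -37885/((-4/9 - 8/45*64) + (1 + 81 + 10)*103) = -37885/((-4/9 - 512/45) + 92*103) = -37885/(-532/45 + 9476) = -37885/425888/45 = -37885*45/425888 = -1704825/425888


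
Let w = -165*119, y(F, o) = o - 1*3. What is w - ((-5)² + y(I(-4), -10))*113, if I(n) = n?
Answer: -20991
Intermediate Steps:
y(F, o) = -3 + o (y(F, o) = o - 3 = -3 + o)
w = -19635
w - ((-5)² + y(I(-4), -10))*113 = -19635 - ((-5)² + (-3 - 10))*113 = -19635 - (25 - 13)*113 = -19635 - 12*113 = -19635 - 1*1356 = -19635 - 1356 = -20991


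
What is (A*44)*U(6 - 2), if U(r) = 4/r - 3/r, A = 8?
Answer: 88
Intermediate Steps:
U(r) = 1/r
(A*44)*U(6 - 2) = (8*44)/(6 - 2) = 352/4 = 352*(¼) = 88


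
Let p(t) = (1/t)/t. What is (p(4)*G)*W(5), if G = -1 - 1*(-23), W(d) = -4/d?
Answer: -11/10 ≈ -1.1000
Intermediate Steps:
p(t) = t**(-2) (p(t) = 1/(t*t) = t**(-2))
G = 22 (G = -1 + 23 = 22)
(p(4)*G)*W(5) = (22/4**2)*(-4/5) = ((1/16)*22)*(-4*1/5) = (11/8)*(-4/5) = -11/10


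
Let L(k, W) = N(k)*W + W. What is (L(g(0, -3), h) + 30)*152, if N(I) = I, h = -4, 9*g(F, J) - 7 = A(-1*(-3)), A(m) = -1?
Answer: 10640/3 ≈ 3546.7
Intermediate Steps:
g(F, J) = ⅔ (g(F, J) = 7/9 + (⅑)*(-1) = 7/9 - ⅑ = ⅔)
L(k, W) = W + W*k (L(k, W) = k*W + W = W*k + W = W + W*k)
(L(g(0, -3), h) + 30)*152 = (-4*(1 + ⅔) + 30)*152 = (-4*5/3 + 30)*152 = (-20/3 + 30)*152 = (70/3)*152 = 10640/3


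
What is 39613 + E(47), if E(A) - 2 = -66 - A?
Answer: 39502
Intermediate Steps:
E(A) = -64 - A (E(A) = 2 + (-66 - A) = -64 - A)
39613 + E(47) = 39613 + (-64 - 1*47) = 39613 + (-64 - 47) = 39613 - 111 = 39502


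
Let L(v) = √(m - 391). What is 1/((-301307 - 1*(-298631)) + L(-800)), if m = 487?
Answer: -223/596740 - √6/1790220 ≈ -0.00037507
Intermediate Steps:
L(v) = 4*√6 (L(v) = √(487 - 391) = √96 = 4*√6)
1/((-301307 - 1*(-298631)) + L(-800)) = 1/((-301307 - 1*(-298631)) + 4*√6) = 1/((-301307 + 298631) + 4*√6) = 1/(-2676 + 4*√6)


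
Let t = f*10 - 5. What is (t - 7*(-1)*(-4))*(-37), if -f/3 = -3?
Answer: -2109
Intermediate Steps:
f = 9 (f = -3*(-3) = 9)
t = 85 (t = 9*10 - 5 = 90 - 5 = 85)
(t - 7*(-1)*(-4))*(-37) = (85 - 7*(-1)*(-4))*(-37) = (85 + 7*(-4))*(-37) = (85 - 28)*(-37) = 57*(-37) = -2109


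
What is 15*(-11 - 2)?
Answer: -195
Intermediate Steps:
15*(-11 - 2) = 15*(-13) = -195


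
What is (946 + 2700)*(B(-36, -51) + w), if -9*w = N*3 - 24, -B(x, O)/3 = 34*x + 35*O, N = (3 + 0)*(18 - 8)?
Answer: 98657114/3 ≈ 3.2886e+7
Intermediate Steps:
N = 30 (N = 3*10 = 30)
B(x, O) = -105*O - 102*x (B(x, O) = -3*(34*x + 35*O) = -105*O - 102*x)
w = -22/3 (w = -(30*3 - 24)/9 = -(90 - 24)/9 = -⅑*66 = -22/3 ≈ -7.3333)
(946 + 2700)*(B(-36, -51) + w) = (946 + 2700)*((-105*(-51) - 102*(-36)) - 22/3) = 3646*((5355 + 3672) - 22/3) = 3646*(9027 - 22/3) = 3646*(27059/3) = 98657114/3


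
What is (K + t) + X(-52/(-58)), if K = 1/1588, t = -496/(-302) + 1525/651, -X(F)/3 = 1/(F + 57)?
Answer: 1031016406619/262095237852 ≈ 3.9337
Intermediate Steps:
X(F) = -3/(57 + F) (X(F) = -3/(F + 57) = -3/(57 + F))
t = 391723/98301 (t = -496*(-1/302) + 1525*(1/651) = 248/151 + 1525/651 = 391723/98301 ≈ 3.9849)
K = 1/1588 ≈ 0.00062972
(K + t) + X(-52/(-58)) = (1/1588 + 391723/98301) - 3/(57 - 52/(-58)) = 622154425/156101988 - 3/(57 - 52*(-1/58)) = 622154425/156101988 - 3/(57 + 26/29) = 622154425/156101988 - 3/1679/29 = 622154425/156101988 - 3*29/1679 = 622154425/156101988 - 87/1679 = 1031016406619/262095237852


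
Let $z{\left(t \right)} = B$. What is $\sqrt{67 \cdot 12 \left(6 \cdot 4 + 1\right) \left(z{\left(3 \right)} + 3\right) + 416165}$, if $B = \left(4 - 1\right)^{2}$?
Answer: $\sqrt{657365} \approx 810.78$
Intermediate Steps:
$B = 9$ ($B = 3^{2} = 9$)
$z{\left(t \right)} = 9$
$\sqrt{67 \cdot 12 \left(6 \cdot 4 + 1\right) \left(z{\left(3 \right)} + 3\right) + 416165} = \sqrt{67 \cdot 12 \left(6 \cdot 4 + 1\right) \left(9 + 3\right) + 416165} = \sqrt{804 \left(24 + 1\right) 12 + 416165} = \sqrt{804 \cdot 25 \cdot 12 + 416165} = \sqrt{804 \cdot 300 + 416165} = \sqrt{241200 + 416165} = \sqrt{657365}$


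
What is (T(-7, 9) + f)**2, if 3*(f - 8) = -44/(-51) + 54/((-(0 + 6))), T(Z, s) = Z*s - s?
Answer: 104182849/23409 ≈ 4450.5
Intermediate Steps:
T(Z, s) = -s + Z*s
f = 809/153 (f = 8 + (-44/(-51) + 54/((-(0 + 6))))/3 = 8 + (-44*(-1/51) + 54/((-1*6)))/3 = 8 + (44/51 + 54/(-6))/3 = 8 + (44/51 + 54*(-1/6))/3 = 8 + (44/51 - 9)/3 = 8 + (1/3)*(-415/51) = 8 - 415/153 = 809/153 ≈ 5.2876)
(T(-7, 9) + f)**2 = (9*(-1 - 7) + 809/153)**2 = (9*(-8) + 809/153)**2 = (-72 + 809/153)**2 = (-10207/153)**2 = 104182849/23409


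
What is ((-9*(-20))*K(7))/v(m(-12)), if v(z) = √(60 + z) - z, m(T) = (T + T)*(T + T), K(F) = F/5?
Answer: -12096/27595 - 42*√159/27595 ≈ -0.45753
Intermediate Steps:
K(F) = F/5 (K(F) = F*(⅕) = F/5)
m(T) = 4*T² (m(T) = (2*T)*(2*T) = 4*T²)
((-9*(-20))*K(7))/v(m(-12)) = ((-9*(-20))*((⅕)*7))/(√(60 + 4*(-12)²) - 4*(-12)²) = (180*(7/5))/(√(60 + 4*144) - 4*144) = 252/(√(60 + 576) - 1*576) = 252/(√636 - 576) = 252/(2*√159 - 576) = 252/(-576 + 2*√159)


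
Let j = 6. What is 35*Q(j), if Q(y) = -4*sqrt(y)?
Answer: -140*sqrt(6) ≈ -342.93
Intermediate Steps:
35*Q(j) = 35*(-4*sqrt(6)) = -140*sqrt(6)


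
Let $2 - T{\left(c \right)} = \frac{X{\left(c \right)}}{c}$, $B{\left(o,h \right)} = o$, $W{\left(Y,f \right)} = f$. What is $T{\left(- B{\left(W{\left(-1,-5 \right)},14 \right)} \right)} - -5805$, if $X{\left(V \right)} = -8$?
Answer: $\frac{29043}{5} \approx 5808.6$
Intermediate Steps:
$T{\left(c \right)} = 2 + \frac{8}{c}$ ($T{\left(c \right)} = 2 - - \frac{8}{c} = 2 + \frac{8}{c}$)
$T{\left(- B{\left(W{\left(-1,-5 \right)},14 \right)} \right)} - -5805 = \left(2 + \frac{8}{\left(-1\right) \left(-5\right)}\right) - -5805 = \left(2 + \frac{8}{5}\right) + 5805 = \frac{18}{5} + 5805 = \frac{29043}{5}$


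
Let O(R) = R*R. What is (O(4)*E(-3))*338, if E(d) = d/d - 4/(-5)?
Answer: 48672/5 ≈ 9734.4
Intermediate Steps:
E(d) = 9/5 (E(d) = 1 - 4*(-1/5) = 1 + 4/5 = 9/5)
O(R) = R**2
(O(4)*E(-3))*338 = (4**2*(9/5))*338 = (16*(9/5))*338 = (144/5)*338 = 48672/5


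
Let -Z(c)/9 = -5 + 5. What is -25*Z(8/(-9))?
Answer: 0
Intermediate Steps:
Z(c) = 0 (Z(c) = -9*(-5 + 5) = -9*0 = 0)
-25*Z(8/(-9)) = -25*0 = 0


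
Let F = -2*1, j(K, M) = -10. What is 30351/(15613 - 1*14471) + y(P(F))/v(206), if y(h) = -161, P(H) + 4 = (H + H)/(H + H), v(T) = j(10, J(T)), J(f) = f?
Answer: 121843/2855 ≈ 42.677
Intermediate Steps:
F = -2
v(T) = -10
P(H) = -3 (P(H) = -4 + (H + H)/(H + H) = -4 + (2*H)/((2*H)) = -4 + (2*H)*(1/(2*H)) = -4 + 1 = -3)
30351/(15613 - 1*14471) + y(P(F))/v(206) = 30351/(15613 - 1*14471) - 161/(-10) = 30351/(15613 - 14471) - 161*(-⅒) = 30351/1142 + 161/10 = 121843/2855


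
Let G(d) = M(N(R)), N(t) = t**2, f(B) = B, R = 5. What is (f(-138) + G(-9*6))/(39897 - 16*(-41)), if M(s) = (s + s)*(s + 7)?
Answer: 1462/40553 ≈ 0.036052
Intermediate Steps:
M(s) = 2*s*(7 + s) (M(s) = (2*s)*(7 + s) = 2*s*(7 + s))
G(d) = 1600 (G(d) = 2*5**2*(7 + 5**2) = 2*25*(7 + 25) = 2*25*32 = 1600)
(f(-138) + G(-9*6))/(39897 - 16*(-41)) = (-138 + 1600)/(39897 - 16*(-41)) = 1462/(39897 + 656) = 1462/40553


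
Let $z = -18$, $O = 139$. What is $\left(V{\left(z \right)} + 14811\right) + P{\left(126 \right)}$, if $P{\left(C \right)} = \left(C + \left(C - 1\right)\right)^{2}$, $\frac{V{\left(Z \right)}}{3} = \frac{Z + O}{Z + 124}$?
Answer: $\frac{8248435}{106} \approx 77815.0$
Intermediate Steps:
$V{\left(Z \right)} = \frac{3 \left(139 + Z\right)}{124 + Z}$ ($V{\left(Z \right)} = 3 \frac{Z + 139}{Z + 124} = 3 \frac{139 + Z}{124 + Z} = \frac{3 \left(139 + Z\right)}{124 + Z}$)
$P{\left(C \right)} = \left(-1 + 2 C\right)^{2}$ ($P{\left(C \right)} = \left(C + \left(C - 1\right)\right)^{2} = \left(C + \left(-1 + C\right)\right)^{2} = \left(-1 + 2 C\right)^{2}$)
$\left(V{\left(z \right)} + 14811\right) + P{\left(126 \right)} = \left(\frac{3 \left(139 - 18\right)}{124 - 18} + 14811\right) + \left(-1 + 2 \cdot 126\right)^{2} = \left(3 \cdot \frac{1}{106} \cdot 121 + 14811\right) + \left(-1 + 252\right)^{2} = \left(3 \cdot \frac{1}{106} \cdot 121 + 14811\right) + 251^{2} = \left(\frac{363}{106} + 14811\right) + 63001 = \frac{1570329}{106} + 63001 = \frac{8248435}{106}$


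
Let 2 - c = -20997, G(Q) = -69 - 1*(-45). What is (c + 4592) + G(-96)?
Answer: 25567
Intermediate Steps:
G(Q) = -24 (G(Q) = -69 + 45 = -24)
c = 20999 (c = 2 - 1*(-20997) = 2 + 20997 = 20999)
(c + 4592) + G(-96) = (20999 + 4592) - 24 = 25591 - 24 = 25567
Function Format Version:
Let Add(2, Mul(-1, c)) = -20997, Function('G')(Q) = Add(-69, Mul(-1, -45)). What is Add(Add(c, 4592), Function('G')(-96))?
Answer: 25567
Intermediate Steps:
Function('G')(Q) = -24 (Function('G')(Q) = Add(-69, 45) = -24)
c = 20999 (c = Add(2, Mul(-1, -20997)) = Add(2, 20997) = 20999)
Add(Add(c, 4592), Function('G')(-96)) = Add(Add(20999, 4592), -24) = Add(25591, -24) = 25567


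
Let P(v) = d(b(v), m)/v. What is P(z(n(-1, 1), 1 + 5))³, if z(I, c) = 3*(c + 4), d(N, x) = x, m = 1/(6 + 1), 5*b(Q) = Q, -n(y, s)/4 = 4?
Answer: 1/9261000 ≈ 1.0798e-7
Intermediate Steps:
n(y, s) = -16 (n(y, s) = -4*4 = -16)
b(Q) = Q/5
m = ⅐ (m = 1/7 = ⅐ ≈ 0.14286)
z(I, c) = 12 + 3*c (z(I, c) = 3*(4 + c) = 12 + 3*c)
P(v) = 1/(7*v)
P(z(n(-1, 1), 1 + 5))³ = (1/(7*(12 + 3*(1 + 5))))³ = (1/(7*(12 + 3*6)))³ = (1/(7*(12 + 18)))³ = ((⅐)/30)³ = ((⅐)*(1/30))³ = (1/210)³ = 1/9261000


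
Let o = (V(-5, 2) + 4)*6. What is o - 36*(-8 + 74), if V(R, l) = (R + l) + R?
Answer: -2400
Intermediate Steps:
V(R, l) = l + 2*R
o = -24 (o = ((2 + 2*(-5)) + 4)*6 = ((2 - 10) + 4)*6 = (-8 + 4)*6 = -4*6 = -24)
o - 36*(-8 + 74) = -24 - 36*(-8 + 74) = -24 - 36*66 = -24 - 2376 = -2400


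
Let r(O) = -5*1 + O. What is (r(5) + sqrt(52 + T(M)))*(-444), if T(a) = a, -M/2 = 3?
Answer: -444*sqrt(46) ≈ -3011.4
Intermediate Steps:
M = -6 (M = -2*3 = -6)
r(O) = -5 + O
(r(5) + sqrt(52 + T(M)))*(-444) = ((-5 + 5) + sqrt(52 - 6))*(-444) = (0 + sqrt(46))*(-444) = sqrt(46)*(-444) = -444*sqrt(46)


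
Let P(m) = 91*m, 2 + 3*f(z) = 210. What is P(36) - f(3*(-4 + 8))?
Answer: 9620/3 ≈ 3206.7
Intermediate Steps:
f(z) = 208/3 (f(z) = -⅔ + (⅓)*210 = -⅔ + 70 = 208/3)
P(36) - f(3*(-4 + 8)) = 91*36 - 1*208/3 = 3276 - 208/3 = 9620/3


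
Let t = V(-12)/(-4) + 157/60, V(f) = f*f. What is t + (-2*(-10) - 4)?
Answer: -1043/60 ≈ -17.383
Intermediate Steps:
V(f) = f**2
t = -2003/60 (t = (-12)**2/(-4) + 157/60 = 144*(-1/4) + 157*(1/60) = -36 + 157/60 = -2003/60 ≈ -33.383)
t + (-2*(-10) - 4) = -2003/60 + (-2*(-10) - 4) = -2003/60 + (20 - 4) = -2003/60 + 16 = -1043/60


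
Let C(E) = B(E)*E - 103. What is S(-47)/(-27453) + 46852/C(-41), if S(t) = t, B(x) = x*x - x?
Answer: -1282904821/1941064365 ≈ -0.66093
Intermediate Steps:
B(x) = x² - x
C(E) = -103 + E²*(-1 + E) (C(E) = (E*(-1 + E))*E - 103 = E²*(-1 + E) - 103 = -103 + E²*(-1 + E))
S(-47)/(-27453) + 46852/C(-41) = -47/(-27453) + 46852/(-103 + (-41)²*(-1 - 41)) = -47*(-1/27453) + 46852/(-103 + 1681*(-42)) = 47/27453 + 46852/(-103 - 70602) = 47/27453 + 46852/(-70705) = 47/27453 + 46852*(-1/70705) = 47/27453 - 46852/70705 = -1282904821/1941064365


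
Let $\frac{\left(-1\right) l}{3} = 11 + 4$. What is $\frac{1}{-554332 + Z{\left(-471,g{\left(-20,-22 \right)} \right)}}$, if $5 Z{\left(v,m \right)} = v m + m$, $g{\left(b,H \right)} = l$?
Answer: $- \frac{1}{550102} \approx -1.8178 \cdot 10^{-6}$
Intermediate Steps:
$l = -45$ ($l = - 3 \left(11 + 4\right) = \left(-3\right) 15 = -45$)
$g{\left(b,H \right)} = -45$
$Z{\left(v,m \right)} = \frac{m}{5} + \frac{m v}{5}$ ($Z{\left(v,m \right)} = \frac{v m + m}{5} = \frac{m v + m}{5} = \frac{m + m v}{5} = \frac{m}{5} + \frac{m v}{5}$)
$\frac{1}{-554332 + Z{\left(-471,g{\left(-20,-22 \right)} \right)}} = \frac{1}{-554332 + \frac{1}{5} \left(-45\right) \left(1 - 471\right)} = \frac{1}{-554332 + \frac{1}{5} \left(-45\right) \left(-470\right)} = \frac{1}{-554332 + 4230} = \frac{1}{-550102} = - \frac{1}{550102}$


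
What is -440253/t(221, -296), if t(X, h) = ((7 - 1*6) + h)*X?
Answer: 440253/65195 ≈ 6.7529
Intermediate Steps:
t(X, h) = X*(1 + h) (t(X, h) = ((7 - 6) + h)*X = (1 + h)*X = X*(1 + h))
-440253/t(221, -296) = -440253*1/(221*(1 - 296)) = -440253/(221*(-295)) = -440253/(-65195) = -440253*(-1/65195) = 440253/65195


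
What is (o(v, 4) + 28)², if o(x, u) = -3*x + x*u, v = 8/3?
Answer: 8464/9 ≈ 940.44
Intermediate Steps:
v = 8/3 (v = 8*(⅓) = 8/3 ≈ 2.6667)
o(x, u) = -3*x + u*x
(o(v, 4) + 28)² = (8*(-3 + 4)/3 + 28)² = ((8/3)*1 + 28)² = (8/3 + 28)² = (92/3)² = 8464/9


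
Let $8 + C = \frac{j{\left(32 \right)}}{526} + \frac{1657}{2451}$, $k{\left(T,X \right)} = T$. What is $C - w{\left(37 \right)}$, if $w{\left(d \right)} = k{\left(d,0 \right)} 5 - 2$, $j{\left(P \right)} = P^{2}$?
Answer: $- \frac{121430380}{644613} \approx -188.38$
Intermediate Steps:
$w{\left(d \right)} = -2 + 5 d$ ($w{\left(d \right)} = d 5 - 2 = 5 d - 2 = -2 + 5 d$)
$C = - \frac{3466201}{644613}$ ($C = -8 + \left(\frac{32^{2}}{526} + \frac{1657}{2451}\right) = -8 + \left(1024 \cdot \frac{1}{526} + 1657 \cdot \frac{1}{2451}\right) = -8 + \left(\frac{512}{263} + \frac{1657}{2451}\right) = -8 + \frac{1690703}{644613} = - \frac{3466201}{644613} \approx -5.3772$)
$C - w{\left(37 \right)} = - \frac{3466201}{644613} - \left(-2 + 5 \cdot 37\right) = - \frac{3466201}{644613} - \left(-2 + 185\right) = - \frac{3466201}{644613} - 183 = - \frac{121430380}{644613}$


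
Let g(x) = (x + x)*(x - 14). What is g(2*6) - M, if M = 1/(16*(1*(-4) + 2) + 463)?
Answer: -20689/431 ≈ -48.002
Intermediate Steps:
M = 1/431 (M = 1/(16*(-4 + 2) + 463) = 1/(16*(-2) + 463) = 1/(-32 + 463) = 1/431 ≈ 0.0023202)
g(x) = 2*x*(-14 + x) (g(x) = (2*x)*(-14 + x) = 2*x*(-14 + x))
g(2*6) - M = 2*(2*6)*(-14 + 2*6) - 1*1/431 = 2*12*(-14 + 12) - 1/431 = 2*12*(-2) - 1/431 = -48 - 1/431 = -20689/431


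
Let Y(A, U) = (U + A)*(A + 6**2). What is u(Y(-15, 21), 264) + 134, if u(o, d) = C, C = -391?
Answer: -257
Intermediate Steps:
Y(A, U) = (36 + A)*(A + U) (Y(A, U) = (A + U)*(A + 36) = (A + U)*(36 + A) = (36 + A)*(A + U))
u(o, d) = -391
u(Y(-15, 21), 264) + 134 = -391 + 134 = -257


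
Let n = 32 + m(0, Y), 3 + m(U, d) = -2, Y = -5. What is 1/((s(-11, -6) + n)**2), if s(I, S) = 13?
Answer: 1/1600 ≈ 0.00062500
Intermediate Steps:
m(U, d) = -5 (m(U, d) = -3 - 2 = -5)
n = 27 (n = 32 - 5 = 27)
1/((s(-11, -6) + n)**2) = 1/((13 + 27)**2) = 1/(40**2) = 1/1600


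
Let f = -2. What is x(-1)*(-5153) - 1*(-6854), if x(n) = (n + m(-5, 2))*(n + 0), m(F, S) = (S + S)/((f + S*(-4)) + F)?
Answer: 4903/15 ≈ 326.87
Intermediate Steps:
m(F, S) = 2*S/(-2 + F - 4*S) (m(F, S) = (S + S)/((-2 + S*(-4)) + F) = (2*S)/((-2 - 4*S) + F) = (2*S)/(-2 + F - 4*S) = 2*S/(-2 + F - 4*S))
x(n) = n*(-4/15 + n) (x(n) = (n + 2*2/(-2 - 5 - 4*2))*(n + 0) = (n + 2*2/(-2 - 5 - 8))*n = (n + 2*2/(-15))*n = (n + 2*2*(-1/15))*n = (n - 4/15)*n = (-4/15 + n)*n = n*(-4/15 + n))
x(-1)*(-5153) - 1*(-6854) = ((1/15)*(-1)*(-4 + 15*(-1)))*(-5153) - 1*(-6854) = ((1/15)*(-1)*(-4 - 15))*(-5153) + 6854 = ((1/15)*(-1)*(-19))*(-5153) + 6854 = (19/15)*(-5153) + 6854 = -97907/15 + 6854 = 4903/15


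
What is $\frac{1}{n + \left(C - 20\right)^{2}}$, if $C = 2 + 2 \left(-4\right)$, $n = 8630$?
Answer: $\frac{1}{9306} \approx 0.00010746$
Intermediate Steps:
$C = -6$ ($C = 2 - 8 = -6$)
$\frac{1}{n + \left(C - 20\right)^{2}} = \frac{1}{8630 + \left(-6 - 20\right)^{2}} = \frac{1}{8630 + \left(-26\right)^{2}} = \frac{1}{8630 + 676} = \frac{1}{9306}$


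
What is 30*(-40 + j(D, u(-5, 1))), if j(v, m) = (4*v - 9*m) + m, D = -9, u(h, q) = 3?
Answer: -3000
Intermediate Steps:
j(v, m) = -8*m + 4*v (j(v, m) = (-9*m + 4*v) + m = -8*m + 4*v)
30*(-40 + j(D, u(-5, 1))) = 30*(-40 + (-8*3 + 4*(-9))) = 30*(-40 + (-24 - 36)) = 30*(-40 - 60) = 30*(-100) = -3000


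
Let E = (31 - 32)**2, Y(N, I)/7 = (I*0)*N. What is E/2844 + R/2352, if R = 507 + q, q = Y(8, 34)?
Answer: 120355/557424 ≈ 0.21591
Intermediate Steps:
Y(N, I) = 0 (Y(N, I) = 7*((I*0)*N) = 7*(0*N) = 7*0 = 0)
q = 0
E = 1 (E = (-1)**2 = 1)
R = 507 (R = 507 + 0 = 507)
E/2844 + R/2352 = 1/2844 + 507/2352 = 1*(1/2844) + 507*(1/2352) = 1/2844 + 169/784 = 120355/557424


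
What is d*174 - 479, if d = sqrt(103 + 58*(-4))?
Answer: -479 + 174*I*sqrt(129) ≈ -479.0 + 1976.3*I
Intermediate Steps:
d = I*sqrt(129) (d = sqrt(103 - 232) = sqrt(-129) = I*sqrt(129) ≈ 11.358*I)
d*174 - 479 = (I*sqrt(129))*174 - 479 = 174*I*sqrt(129) - 479 = -479 + 174*I*sqrt(129)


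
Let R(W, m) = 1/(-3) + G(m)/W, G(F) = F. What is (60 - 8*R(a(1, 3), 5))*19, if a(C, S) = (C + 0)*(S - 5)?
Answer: 4712/3 ≈ 1570.7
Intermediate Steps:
a(C, S) = C*(-5 + S)
R(W, m) = -⅓ + m/W (R(W, m) = 1/(-3) + m/W = 1*(-⅓) + m/W = -⅓ + m/W)
(60 - 8*R(a(1, 3), 5))*19 = (60 - 8*(5 - (-5 + 3)/3)/(1*(-5 + 3)))*19 = (60 - 8*(5 - (-2)/3)/(1*(-2)))*19 = (60 - 8*(5 - ⅓*(-2))/(-2))*19 = (60 - (-4)*(5 + ⅔))*19 = (60 - (-4)*17/3)*19 = (60 - 8*(-17/6))*19 = (60 + 68/3)*19 = (248/3)*19 = 4712/3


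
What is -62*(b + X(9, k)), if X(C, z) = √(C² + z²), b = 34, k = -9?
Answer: -2108 - 558*√2 ≈ -2897.1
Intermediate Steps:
-62*(b + X(9, k)) = -62*(34 + √(9² + (-9)²)) = -62*(34 + √(81 + 81)) = -62*(34 + √162) = -62*(34 + 9*√2) = -2108 - 558*√2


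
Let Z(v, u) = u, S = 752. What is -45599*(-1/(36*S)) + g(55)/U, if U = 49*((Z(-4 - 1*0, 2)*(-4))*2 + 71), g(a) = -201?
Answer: 117447833/72959040 ≈ 1.6098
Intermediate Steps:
U = 2695 (U = 49*((2*(-4))*2 + 71) = 49*(-8*2 + 71) = 49*(-16 + 71) = 49*55 = 2695)
-45599*(-1/(36*S)) + g(55)/U = -45599/(752*(-36)) - 201/2695 = -45599/(-27072) - 201*1/2695 = -45599*(-1/27072) - 201/2695 = 45599/27072 - 201/2695 = 117447833/72959040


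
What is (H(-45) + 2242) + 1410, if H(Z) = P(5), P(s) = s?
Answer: 3657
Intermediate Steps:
H(Z) = 5
(H(-45) + 2242) + 1410 = (5 + 2242) + 1410 = 2247 + 1410 = 3657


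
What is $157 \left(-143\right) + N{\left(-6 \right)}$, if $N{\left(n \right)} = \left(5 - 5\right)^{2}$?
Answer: $-22451$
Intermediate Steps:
$N{\left(n \right)} = 0$ ($N{\left(n \right)} = 0^{2} = 0$)
$157 \left(-143\right) + N{\left(-6 \right)} = 157 \left(-143\right) + 0 = -22451 + 0 = -22451$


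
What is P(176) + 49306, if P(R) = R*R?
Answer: 80282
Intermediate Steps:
P(R) = R²
P(176) + 49306 = 176² + 49306 = 30976 + 49306 = 80282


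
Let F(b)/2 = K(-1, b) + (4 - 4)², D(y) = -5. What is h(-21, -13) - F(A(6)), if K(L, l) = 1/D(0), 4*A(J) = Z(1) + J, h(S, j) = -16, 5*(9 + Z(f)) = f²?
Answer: -78/5 ≈ -15.600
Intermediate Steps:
Z(f) = -9 + f²/5
A(J) = -11/5 + J/4 (A(J) = ((-9 + (⅕)*1²) + J)/4 = ((-9 + (⅕)*1) + J)/4 = ((-9 + ⅕) + J)/4 = (-44/5 + J)/4 = -11/5 + J/4)
K(L, l) = -⅕ (K(L, l) = 1/(-5) = -⅕)
F(b) = -⅖ (F(b) = 2*(-⅕ + (4 - 4)²) = 2*(-⅕ + 0²) = 2*(-⅕ + 0) = 2*(-⅕) = -⅖)
h(-21, -13) - F(A(6)) = -16 - 1*(-⅖) = -16 + ⅖ = -78/5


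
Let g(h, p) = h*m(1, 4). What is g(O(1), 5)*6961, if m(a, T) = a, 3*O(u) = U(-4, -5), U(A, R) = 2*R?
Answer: -69610/3 ≈ -23203.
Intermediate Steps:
O(u) = -10/3 (O(u) = (2*(-5))/3 = (⅓)*(-10) = -10/3)
g(h, p) = h (g(h, p) = h*1 = h)
g(O(1), 5)*6961 = -10/3*6961 = -69610/3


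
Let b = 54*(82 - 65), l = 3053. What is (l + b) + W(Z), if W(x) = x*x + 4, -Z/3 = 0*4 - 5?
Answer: 4200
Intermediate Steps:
b = 918 (b = 54*17 = 918)
Z = 15 (Z = -3*(0*4 - 5) = -3*(0 - 5) = -3*(-5) = 15)
W(x) = 4 + x**2 (W(x) = x**2 + 4 = 4 + x**2)
(l + b) + W(Z) = (3053 + 918) + (4 + 15**2) = 3971 + (4 + 225) = 3971 + 229 = 4200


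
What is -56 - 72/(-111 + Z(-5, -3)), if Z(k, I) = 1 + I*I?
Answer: -5584/101 ≈ -55.287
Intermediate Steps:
Z(k, I) = 1 + I²
-56 - 72/(-111 + Z(-5, -3)) = -56 - 72/(-111 + (1 + (-3)²)) = -56 - 72/(-111 + (1 + 9)) = -56 - 72/(-111 + 10) = -56 - 72/(-101) = -56 - 72*(-1/101) = -56 + 72/101 = -5584/101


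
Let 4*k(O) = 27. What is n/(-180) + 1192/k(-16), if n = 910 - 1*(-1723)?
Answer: 87461/540 ≈ 161.96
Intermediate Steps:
n = 2633 (n = 910 + 1723 = 2633)
k(O) = 27/4 (k(O) = (1/4)*27 = 27/4)
n/(-180) + 1192/k(-16) = 2633/(-180) + 1192/(27/4) = 2633*(-1/180) + 1192*(4/27) = -2633/180 + 4768/27 = 87461/540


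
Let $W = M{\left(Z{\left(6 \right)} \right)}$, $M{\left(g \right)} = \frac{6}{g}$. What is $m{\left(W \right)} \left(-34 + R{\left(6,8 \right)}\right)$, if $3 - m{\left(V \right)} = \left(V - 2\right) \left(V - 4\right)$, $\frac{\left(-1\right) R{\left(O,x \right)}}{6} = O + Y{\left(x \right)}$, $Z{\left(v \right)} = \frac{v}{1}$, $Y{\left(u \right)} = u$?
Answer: $0$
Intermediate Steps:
$Z{\left(v \right)} = v$ ($Z{\left(v \right)} = v 1 = v$)
$W = 1$ ($W = \frac{6}{6} = 6 \cdot \frac{1}{6} = 1$)
$R{\left(O,x \right)} = - 6 O - 6 x$ ($R{\left(O,x \right)} = - 6 \left(O + x\right) = - 6 O - 6 x$)
$m{\left(V \right)} = 3 - \left(-4 + V\right) \left(-2 + V\right)$ ($m{\left(V \right)} = 3 - \left(V - 2\right) \left(V - 4\right) = 3 - \left(-2 + V\right) \left(-4 + V\right) = 3 - \left(-4 + V\right) \left(-2 + V\right)$)
$m{\left(W \right)} \left(-34 + R{\left(6,8 \right)}\right) = \left(-5 - 1^{2} + 6 \cdot 1\right) \left(-34 - 84\right) = \left(-5 - 1 + 6\right) \left(-34 - 84\right) = 0 \left(-118\right) = 0$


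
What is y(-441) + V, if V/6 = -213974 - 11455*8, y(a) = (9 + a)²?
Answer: -1647060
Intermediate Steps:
V = -1833684 (V = 6*(-213974 - 11455*8) = 6*(-213974 - 1*91640) = 6*(-213974 - 91640) = 6*(-305614) = -1833684)
y(-441) + V = (9 - 441)² - 1833684 = (-432)² - 1833684 = 186624 - 1833684 = -1647060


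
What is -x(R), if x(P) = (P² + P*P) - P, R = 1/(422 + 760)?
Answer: 295/349281 ≈ 0.00084459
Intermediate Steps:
R = 1/1182 ≈ 0.00084602
x(P) = -P + 2*P² (x(P) = (P² + P²) - P = 2*P² - P = -P + 2*P²)
-x(R) = -(-1 + 2*(1/1182))/1182 = -(-1 + 1/591)/1182 = -(-590)/(1182*591) = -1*(-295/349281) = 295/349281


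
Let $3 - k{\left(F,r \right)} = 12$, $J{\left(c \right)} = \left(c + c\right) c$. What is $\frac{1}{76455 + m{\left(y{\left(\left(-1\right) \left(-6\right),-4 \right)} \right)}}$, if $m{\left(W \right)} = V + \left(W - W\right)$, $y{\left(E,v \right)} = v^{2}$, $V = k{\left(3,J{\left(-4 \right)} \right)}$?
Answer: $\frac{1}{76446} \approx 1.3081 \cdot 10^{-5}$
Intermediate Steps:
$J{\left(c \right)} = 2 c^{2}$ ($J{\left(c \right)} = 2 c c = 2 c^{2}$)
$k{\left(F,r \right)} = -9$ ($k{\left(F,r \right)} = 3 - 12 = -9$)
$V = -9$
$m{\left(W \right)} = -9$ ($m{\left(W \right)} = -9 + \left(W - W\right) = -9 + 0 = -9$)
$\frac{1}{76455 + m{\left(y{\left(\left(-1\right) \left(-6\right),-4 \right)} \right)}} = \frac{1}{76455 - 9} = \frac{1}{76446}$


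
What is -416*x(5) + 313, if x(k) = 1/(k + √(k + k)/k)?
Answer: 28099/123 + 416*√10/123 ≈ 239.14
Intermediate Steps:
x(k) = 1/(k + √2/√k) (x(k) = 1/(k + √(2*k)/k) = 1/(k + (√2*√k)/k) = 1/(k + √2/√k))
-416*x(5) + 313 = -2080/(5² + √2*√5) + 313 = -2080/(25 + √10) + 313 = 313 - 2080/(25 + √10)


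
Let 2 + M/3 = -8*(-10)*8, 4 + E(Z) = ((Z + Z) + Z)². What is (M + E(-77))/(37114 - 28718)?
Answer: 55271/8396 ≈ 6.5830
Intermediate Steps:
E(Z) = -4 + 9*Z² (E(Z) = -4 + ((Z + Z) + Z)² = -4 + (2*Z + Z)² = -4 + (3*Z)² = -4 + 9*Z²)
M = 1914 (M = -6 + 3*(-8*(-10)*8) = -6 + 3*(80*8) = -6 + 3*640 = -6 + 1920 = 1914)
(M + E(-77))/(37114 - 28718) = (1914 + (-4 + 9*(-77)²))/(37114 - 28718) = (1914 + (-4 + 9*5929))/8396 = (1914 + (-4 + 53361))*(1/8396) = (1914 + 53357)*(1/8396) = 55271*(1/8396) = 55271/8396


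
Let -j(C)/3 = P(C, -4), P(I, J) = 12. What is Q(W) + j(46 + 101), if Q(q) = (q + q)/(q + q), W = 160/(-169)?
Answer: -35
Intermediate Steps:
j(C) = -36 (j(C) = -3*12 = -36)
W = -160/169 (W = 160*(-1/169) = -160/169 ≈ -0.94675)
Q(q) = 1 (Q(q) = (2*q)/((2*q)) = (2*q)*(1/(2*q)) = 1)
Q(W) + j(46 + 101) = 1 - 36 = -35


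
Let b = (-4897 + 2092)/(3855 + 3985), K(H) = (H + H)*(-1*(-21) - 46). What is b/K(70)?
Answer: 561/5488000 ≈ 0.00010222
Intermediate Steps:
K(H) = -50*H (K(H) = (2*H)*(21 - 46) = (2*H)*(-25) = -50*H)
b = -561/1568 (b = -2805/7840 = -2805*1/7840 = -561/1568 ≈ -0.35778)
b/K(70) = -561/(1568*((-50*70))) = -561/1568/(-3500) = -561/1568*(-1/3500) = 561/5488000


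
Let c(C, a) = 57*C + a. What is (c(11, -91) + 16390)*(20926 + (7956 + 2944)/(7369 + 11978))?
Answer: 2284255224524/6449 ≈ 3.5420e+8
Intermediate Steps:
c(C, a) = a + 57*C
(c(11, -91) + 16390)*(20926 + (7956 + 2944)/(7369 + 11978)) = ((-91 + 57*11) + 16390)*(20926 + (7956 + 2944)/(7369 + 11978)) = ((-91 + 627) + 16390)*(20926 + 10900/19347) = (536 + 16390)*(20926 + 10900*(1/19347)) = 16926*(20926 + 10900/19347) = 16926*(404866222/19347) = 2284255224524/6449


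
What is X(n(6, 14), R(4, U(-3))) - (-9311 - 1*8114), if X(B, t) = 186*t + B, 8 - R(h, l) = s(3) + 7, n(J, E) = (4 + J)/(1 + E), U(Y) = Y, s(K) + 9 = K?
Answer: 56183/3 ≈ 18728.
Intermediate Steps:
s(K) = -9 + K
n(J, E) = (4 + J)/(1 + E)
R(h, l) = 7 (R(h, l) = 8 - ((-9 + 3) + 7) = 8 - (-6 + 7) = 8 - 1*1 = 8 - 1 = 7)
X(B, t) = B + 186*t
X(n(6, 14), R(4, U(-3))) - (-9311 - 1*8114) = ((4 + 6)/(1 + 14) + 186*7) - (-9311 - 1*8114) = (10/15 + 1302) - (-9311 - 8114) = ((1/15)*10 + 1302) - 1*(-17425) = (⅔ + 1302) + 17425 = 3908/3 + 17425 = 56183/3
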